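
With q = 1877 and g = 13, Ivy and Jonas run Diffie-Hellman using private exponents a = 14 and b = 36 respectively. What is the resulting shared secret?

1050

Ivy sends A = g^a mod q = 13^14 mod 1877.
13^1 ≡ 13 (mod 1877)
13^2 = (13^1)^2 ≡ 13^2 = 169 ≡ 169 (mod 1877)
13^4 = (13^2)^2 ≡ 169^2 = 28561 ≡ 406 (mod 1877)
13^8 = (13^4)^2 ≡ 406^2 = 164836 ≡ 1537 (mod 1877)
13^14 = 13^8 · 13^4 · 13^2 ≡ 1537 · 406 · 169 ≡ 473 (mod 1877).
So A = 473. Jonas then computes K = A^b mod q = 473^36 mod 1877.
473^1 ≡ 473 (mod 1877)
473^2 = (473^1)^2 ≡ 473^2 = 223729 ≡ 366 (mod 1877)
473^4 = (473^2)^2 ≡ 366^2 = 133956 ≡ 689 (mod 1877)
473^8 = (473^4)^2 ≡ 689^2 = 474721 ≡ 1717 (mod 1877)
473^16 = (473^8)^2 ≡ 1717^2 = 2948089 ≡ 1199 (mod 1877)
473^32 = (473^16)^2 ≡ 1199^2 = 1437601 ≡ 1696 (mod 1877)
473^36 = 473^32 · 473^4 ≡ 1696 · 689 ≡ 1050 (mod 1877).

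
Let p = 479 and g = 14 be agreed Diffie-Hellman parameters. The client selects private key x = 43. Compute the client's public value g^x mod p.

Public value = 14^43 mod 479.
14^1 ≡ 14 (mod 479)
14^2 = (14^1)^2 ≡ 14^2 = 196 ≡ 196 (mod 479)
14^4 = (14^2)^2 ≡ 196^2 = 38416 ≡ 96 (mod 479)
14^8 = (14^4)^2 ≡ 96^2 = 9216 ≡ 115 (mod 479)
14^16 = (14^8)^2 ≡ 115^2 = 13225 ≡ 292 (mod 479)
14^32 = (14^16)^2 ≡ 292^2 = 85264 ≡ 2 (mod 479)
14^43 = 14^32 · 14^8 · 14^2 · 14^1 ≡ 2 · 115 · 196 · 14 ≡ 277 (mod 479).

277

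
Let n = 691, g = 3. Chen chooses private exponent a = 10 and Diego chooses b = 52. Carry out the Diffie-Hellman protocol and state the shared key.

Chen sends A = g^a mod n = 3^10 mod 691.
3^1 ≡ 3 (mod 691)
3^2 = (3^1)^2 ≡ 3^2 = 9 ≡ 9 (mod 691)
3^4 = (3^2)^2 ≡ 9^2 = 81 ≡ 81 (mod 691)
3^8 = (3^4)^2 ≡ 81^2 = 6561 ≡ 342 (mod 691)
3^10 = 3^8 · 3^2 ≡ 342 · 9 ≡ 314 (mod 691).
So A = 314. Diego then computes K = A^b mod n = 314^52 mod 691.
314^1 ≡ 314 (mod 691)
314^2 = (314^1)^2 ≡ 314^2 = 98596 ≡ 474 (mod 691)
314^4 = (314^2)^2 ≡ 474^2 = 224676 ≡ 101 (mod 691)
314^8 = (314^4)^2 ≡ 101^2 = 10201 ≡ 527 (mod 691)
314^16 = (314^8)^2 ≡ 527^2 = 277729 ≡ 638 (mod 691)
314^32 = (314^16)^2 ≡ 638^2 = 407044 ≡ 45 (mod 691)
314^52 = 314^32 · 314^16 · 314^4 ≡ 45 · 638 · 101 ≡ 274 (mod 691).

274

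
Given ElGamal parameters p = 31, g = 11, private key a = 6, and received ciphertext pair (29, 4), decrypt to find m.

Shared mask s = c₁^a mod p = 29^6 mod 31.
29^1 ≡ 29 (mod 31)
29^2 = (29^1)^2 ≡ 29^2 = 841 ≡ 4 (mod 31)
29^4 = (29^2)^2 ≡ 4^2 = 16 ≡ 16 (mod 31)
29^6 = 29^4 · 29^2 ≡ 16 · 4 ≡ 2 (mod 31).
So s = 2; s⁻¹ ≡ 16 (mod 31).
m = c₂ · s⁻¹ mod 31 = 4 · 16 mod 31 = 2.

2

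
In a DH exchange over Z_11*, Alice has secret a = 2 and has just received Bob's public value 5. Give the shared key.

3

Shared key K = 5^2 mod 11.
5^1 ≡ 5 (mod 11)
5^2 = (5^1)^2 ≡ 5^2 = 25 ≡ 3 (mod 11)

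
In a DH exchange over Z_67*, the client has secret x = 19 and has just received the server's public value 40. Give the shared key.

9

Shared key K = 40^19 mod 67.
40^1 ≡ 40 (mod 67)
40^2 = (40^1)^2 ≡ 40^2 = 1600 ≡ 59 (mod 67)
40^4 = (40^2)^2 ≡ 59^2 = 3481 ≡ 64 (mod 67)
40^8 = (40^4)^2 ≡ 64^2 = 4096 ≡ 9 (mod 67)
40^16 = (40^8)^2 ≡ 9^2 = 81 ≡ 14 (mod 67)
40^19 = 40^16 · 40^2 · 40^1 ≡ 14 · 59 · 40 ≡ 9 (mod 67).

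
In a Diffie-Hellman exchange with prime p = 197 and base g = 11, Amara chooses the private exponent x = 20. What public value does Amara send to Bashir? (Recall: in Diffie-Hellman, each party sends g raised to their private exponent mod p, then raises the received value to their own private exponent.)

Public value = 11^20 mod 197.
11^1 ≡ 11 (mod 197)
11^2 = (11^1)^2 ≡ 11^2 = 121 ≡ 121 (mod 197)
11^4 = (11^2)^2 ≡ 121^2 = 14641 ≡ 63 (mod 197)
11^8 = (11^4)^2 ≡ 63^2 = 3969 ≡ 29 (mod 197)
11^16 = (11^8)^2 ≡ 29^2 = 841 ≡ 53 (mod 197)
11^20 = 11^16 · 11^4 ≡ 53 · 63 ≡ 187 (mod 197).

187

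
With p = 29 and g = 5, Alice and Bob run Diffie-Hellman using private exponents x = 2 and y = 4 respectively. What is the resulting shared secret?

24

Alice sends A = g^x mod p = 5^2 mod 29.
5^1 ≡ 5 (mod 29)
5^2 = (5^1)^2 ≡ 5^2 = 25 ≡ 25 (mod 29)
So A = 25. Bob then computes K = A^y mod p = 25^4 mod 29.
25^1 ≡ 25 (mod 29)
25^2 = (25^1)^2 ≡ 25^2 = 625 ≡ 16 (mod 29)
25^4 = (25^2)^2 ≡ 16^2 = 256 ≡ 24 (mod 29)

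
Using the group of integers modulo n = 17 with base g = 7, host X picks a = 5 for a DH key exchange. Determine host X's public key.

11

Public value = 7^5 mod 17.
7^1 ≡ 7 (mod 17)
7^2 = (7^1)^2 ≡ 7^2 = 49 ≡ 15 (mod 17)
7^4 = (7^2)^2 ≡ 15^2 = 225 ≡ 4 (mod 17)
7^5 = 7^4 · 7^1 ≡ 4 · 7 ≡ 11 (mod 17).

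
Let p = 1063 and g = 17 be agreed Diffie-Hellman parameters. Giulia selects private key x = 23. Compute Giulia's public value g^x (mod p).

577

Public value = 17^23 (mod 1063).
17^1 ≡ 17 (mod 1063)
17^2 = (17^1)^2 ≡ 17^2 = 289 ≡ 289 (mod 1063)
17^4 = (17^2)^2 ≡ 289^2 = 83521 ≡ 607 (mod 1063)
17^8 = (17^4)^2 ≡ 607^2 = 368449 ≡ 651 (mod 1063)
17^16 = (17^8)^2 ≡ 651^2 = 423801 ≡ 727 (mod 1063)
17^23 = 17^16 · 17^4 · 17^2 · 17^1 ≡ 727 · 607 · 289 · 17 ≡ 577 (mod 1063).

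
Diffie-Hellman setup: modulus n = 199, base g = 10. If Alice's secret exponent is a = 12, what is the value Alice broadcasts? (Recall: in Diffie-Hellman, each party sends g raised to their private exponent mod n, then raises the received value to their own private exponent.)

Public value = 10^12 mod 199.
10^1 ≡ 10 (mod 199)
10^2 = (10^1)^2 ≡ 10^2 = 100 ≡ 100 (mod 199)
10^4 = (10^2)^2 ≡ 100^2 = 10000 ≡ 50 (mod 199)
10^8 = (10^4)^2 ≡ 50^2 = 2500 ≡ 112 (mod 199)
10^12 = 10^8 · 10^4 ≡ 112 · 50 ≡ 28 (mod 199).

28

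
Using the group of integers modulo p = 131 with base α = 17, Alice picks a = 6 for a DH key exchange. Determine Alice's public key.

Public value = 17^6 mod 131.
17^1 ≡ 17 (mod 131)
17^2 = (17^1)^2 ≡ 17^2 = 289 ≡ 27 (mod 131)
17^4 = (17^2)^2 ≡ 27^2 = 729 ≡ 74 (mod 131)
17^6 = 17^4 · 17^2 ≡ 74 · 27 ≡ 33 (mod 131).

33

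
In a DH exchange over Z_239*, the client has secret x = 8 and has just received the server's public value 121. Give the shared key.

161

Shared key K = 121^8 mod 239.
121^1 ≡ 121 (mod 239)
121^2 = (121^1)^2 ≡ 121^2 = 14641 ≡ 62 (mod 239)
121^4 = (121^2)^2 ≡ 62^2 = 3844 ≡ 20 (mod 239)
121^8 = (121^4)^2 ≡ 20^2 = 400 ≡ 161 (mod 239)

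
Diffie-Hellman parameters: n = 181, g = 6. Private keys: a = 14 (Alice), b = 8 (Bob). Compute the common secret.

82

Bob sends B = g^b mod n = 6^8 mod 181.
6^1 ≡ 6 (mod 181)
6^2 = (6^1)^2 ≡ 6^2 = 36 ≡ 36 (mod 181)
6^4 = (6^2)^2 ≡ 36^2 = 1296 ≡ 29 (mod 181)
6^8 = (6^4)^2 ≡ 29^2 = 841 ≡ 117 (mod 181)
So B = 117. Alice then computes K = B^a mod n = 117^14 mod 181.
117^1 ≡ 117 (mod 181)
117^2 = (117^1)^2 ≡ 117^2 = 13689 ≡ 114 (mod 181)
117^4 = (117^2)^2 ≡ 114^2 = 12996 ≡ 145 (mod 181)
117^8 = (117^4)^2 ≡ 145^2 = 21025 ≡ 29 (mod 181)
117^14 = 117^8 · 117^4 · 117^2 ≡ 29 · 145 · 114 ≡ 82 (mod 181).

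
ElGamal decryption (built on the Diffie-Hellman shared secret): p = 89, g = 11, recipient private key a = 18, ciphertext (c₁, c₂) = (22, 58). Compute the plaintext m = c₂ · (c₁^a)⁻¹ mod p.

Shared mask s = c₁^a mod p = 22^18 mod 89.
22^1 ≡ 22 (mod 89)
22^2 = (22^1)^2 ≡ 22^2 = 484 ≡ 39 (mod 89)
22^4 = (22^2)^2 ≡ 39^2 = 1521 ≡ 8 (mod 89)
22^8 = (22^4)^2 ≡ 8^2 = 64 ≡ 64 (mod 89)
22^16 = (22^8)^2 ≡ 64^2 = 4096 ≡ 2 (mod 89)
22^18 = 22^16 · 22^2 ≡ 2 · 39 ≡ 78 (mod 89).
So s = 78; s⁻¹ ≡ 8 (mod 89).
m = c₂ · s⁻¹ mod 89 = 58 · 8 mod 89 = 19.

19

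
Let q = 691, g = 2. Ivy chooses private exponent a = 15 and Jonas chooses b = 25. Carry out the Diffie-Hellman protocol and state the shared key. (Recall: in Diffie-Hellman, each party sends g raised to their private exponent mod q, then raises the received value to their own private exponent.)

Jonas sends B = g^b mod q = 2^25 mod 691.
2^1 ≡ 2 (mod 691)
2^2 = (2^1)^2 ≡ 2^2 = 4 ≡ 4 (mod 691)
2^4 = (2^2)^2 ≡ 4^2 = 16 ≡ 16 (mod 691)
2^8 = (2^4)^2 ≡ 16^2 = 256 ≡ 256 (mod 691)
2^16 = (2^8)^2 ≡ 256^2 = 65536 ≡ 582 (mod 691)
2^25 = 2^16 · 2^8 · 2^1 ≡ 582 · 256 · 2 ≡ 163 (mod 691).
So B = 163. Ivy then computes K = B^a mod q = 163^15 mod 691.
163^1 ≡ 163 (mod 691)
163^2 = (163^1)^2 ≡ 163^2 = 26569 ≡ 311 (mod 691)
163^4 = (163^2)^2 ≡ 311^2 = 96721 ≡ 672 (mod 691)
163^8 = (163^4)^2 ≡ 672^2 = 451584 ≡ 361 (mod 691)
163^15 = 163^8 · 163^4 · 163^2 · 163^1 ≡ 361 · 672 · 311 · 163 ≡ 312 (mod 691).

312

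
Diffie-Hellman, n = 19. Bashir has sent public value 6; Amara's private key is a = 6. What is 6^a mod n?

Shared key K = 6^6 mod 19.
6^1 ≡ 6 (mod 19)
6^2 = (6^1)^2 ≡ 6^2 = 36 ≡ 17 (mod 19)
6^4 = (6^2)^2 ≡ 17^2 = 289 ≡ 4 (mod 19)
6^6 = 6^4 · 6^2 ≡ 4 · 17 ≡ 11 (mod 19).

11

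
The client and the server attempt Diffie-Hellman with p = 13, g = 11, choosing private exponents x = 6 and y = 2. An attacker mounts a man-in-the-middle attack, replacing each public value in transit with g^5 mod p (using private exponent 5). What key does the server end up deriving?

10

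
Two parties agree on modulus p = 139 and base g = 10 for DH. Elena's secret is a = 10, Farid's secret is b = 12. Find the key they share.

80

Elena sends A = g^a mod p = 10^10 mod 139.
10^1 ≡ 10 (mod 139)
10^2 = (10^1)^2 ≡ 10^2 = 100 ≡ 100 (mod 139)
10^4 = (10^2)^2 ≡ 100^2 = 10000 ≡ 131 (mod 139)
10^8 = (10^4)^2 ≡ 131^2 = 17161 ≡ 64 (mod 139)
10^10 = 10^8 · 10^2 ≡ 64 · 100 ≡ 6 (mod 139).
So A = 6. Farid then computes K = A^b mod p = 6^12 mod 139.
6^1 ≡ 6 (mod 139)
6^2 = (6^1)^2 ≡ 6^2 = 36 ≡ 36 (mod 139)
6^4 = (6^2)^2 ≡ 36^2 = 1296 ≡ 45 (mod 139)
6^8 = (6^4)^2 ≡ 45^2 = 2025 ≡ 79 (mod 139)
6^12 = 6^8 · 6^4 ≡ 79 · 45 ≡ 80 (mod 139).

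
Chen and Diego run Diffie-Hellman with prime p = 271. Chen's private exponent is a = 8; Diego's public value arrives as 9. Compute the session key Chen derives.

Shared key K = 9^8 mod 271.
9^1 ≡ 9 (mod 271)
9^2 = (9^1)^2 ≡ 9^2 = 81 ≡ 81 (mod 271)
9^4 = (9^2)^2 ≡ 81^2 = 6561 ≡ 57 (mod 271)
9^8 = (9^4)^2 ≡ 57^2 = 3249 ≡ 268 (mod 271)

268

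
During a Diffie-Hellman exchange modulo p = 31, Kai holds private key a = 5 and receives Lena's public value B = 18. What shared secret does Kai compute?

25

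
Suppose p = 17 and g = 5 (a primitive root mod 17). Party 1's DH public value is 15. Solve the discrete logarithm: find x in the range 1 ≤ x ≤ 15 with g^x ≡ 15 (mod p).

14

Try successive powers of 5 modulo 17:
5^1 ≡ 5
5^2 ≡ 8
5^3 ≡ 6
5^4 ≡ 13
5^5 ≡ 14
5^6 ≡ 2
5^7 ≡ 10
5^8 ≡ 16
5^9 ≡ 12
5^10 ≡ 9
5^11 ≡ 11
5^12 ≡ 4
5^13 ≡ 3
5^14 ≡ 15
Found: x = 14.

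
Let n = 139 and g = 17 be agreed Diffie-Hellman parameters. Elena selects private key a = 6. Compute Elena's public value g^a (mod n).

80

Public value = 17^6 (mod 139).
17^1 ≡ 17 (mod 139)
17^2 = (17^1)^2 ≡ 17^2 = 289 ≡ 11 (mod 139)
17^4 = (17^2)^2 ≡ 11^2 = 121 ≡ 121 (mod 139)
17^6 = 17^4 · 17^2 ≡ 121 · 11 ≡ 80 (mod 139).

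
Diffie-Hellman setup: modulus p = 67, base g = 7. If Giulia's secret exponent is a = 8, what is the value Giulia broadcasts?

54

Public value = 7^8 mod 67.
7^1 ≡ 7 (mod 67)
7^2 = (7^1)^2 ≡ 7^2 = 49 ≡ 49 (mod 67)
7^4 = (7^2)^2 ≡ 49^2 = 2401 ≡ 56 (mod 67)
7^8 = (7^4)^2 ≡ 56^2 = 3136 ≡ 54 (mod 67)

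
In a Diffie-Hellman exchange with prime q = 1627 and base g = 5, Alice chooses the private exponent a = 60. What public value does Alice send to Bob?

Public value = 5^60 (mod 1627).
5^1 ≡ 5 (mod 1627)
5^2 = (5^1)^2 ≡ 5^2 = 25 ≡ 25 (mod 1627)
5^4 = (5^2)^2 ≡ 25^2 = 625 ≡ 625 (mod 1627)
5^8 = (5^4)^2 ≡ 625^2 = 390625 ≡ 145 (mod 1627)
5^16 = (5^8)^2 ≡ 145^2 = 21025 ≡ 1501 (mod 1627)
5^32 = (5^16)^2 ≡ 1501^2 = 2253001 ≡ 1233 (mod 1627)
5^60 = 5^32 · 5^16 · 5^8 · 5^4 ≡ 1233 · 1501 · 145 · 625 ≡ 592 (mod 1627).

592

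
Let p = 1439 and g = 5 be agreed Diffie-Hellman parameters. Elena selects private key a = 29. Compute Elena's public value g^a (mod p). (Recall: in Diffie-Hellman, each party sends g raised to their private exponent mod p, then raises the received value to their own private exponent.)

45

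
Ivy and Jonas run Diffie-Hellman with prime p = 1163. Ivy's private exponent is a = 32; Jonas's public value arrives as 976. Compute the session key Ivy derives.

484

Shared key K = 976^32 mod 1163.
976^1 ≡ 976 (mod 1163)
976^2 = (976^1)^2 ≡ 976^2 = 952576 ≡ 79 (mod 1163)
976^4 = (976^2)^2 ≡ 79^2 = 6241 ≡ 426 (mod 1163)
976^8 = (976^4)^2 ≡ 426^2 = 181476 ≡ 48 (mod 1163)
976^16 = (976^8)^2 ≡ 48^2 = 2304 ≡ 1141 (mod 1163)
976^32 = (976^16)^2 ≡ 1141^2 = 1301881 ≡ 484 (mod 1163)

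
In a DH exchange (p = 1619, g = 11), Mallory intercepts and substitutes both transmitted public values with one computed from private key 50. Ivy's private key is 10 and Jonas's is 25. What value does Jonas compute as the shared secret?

1268

Jonas receives Mallory's public value M = 11^50 mod 1619 instead of the honest one.
11^1 ≡ 11 (mod 1619)
11^2 = (11^1)^2 ≡ 11^2 = 121 ≡ 121 (mod 1619)
11^4 = (11^2)^2 ≡ 121^2 = 14641 ≡ 70 (mod 1619)
11^8 = (11^4)^2 ≡ 70^2 = 4900 ≡ 43 (mod 1619)
11^16 = (11^8)^2 ≡ 43^2 = 1849 ≡ 230 (mod 1619)
11^32 = (11^16)^2 ≡ 230^2 = 52900 ≡ 1092 (mod 1619)
11^50 = 11^32 · 11^16 · 11^2 ≡ 1092 · 230 · 121 ≡ 111 (mod 1619).
So M = 111. Jonas computes K = M^25 mod 1619.
111^1 ≡ 111 (mod 1619)
111^2 = (111^1)^2 ≡ 111^2 = 12321 ≡ 988 (mod 1619)
111^4 = (111^2)^2 ≡ 988^2 = 976144 ≡ 1506 (mod 1619)
111^8 = (111^4)^2 ≡ 1506^2 = 2268036 ≡ 1436 (mod 1619)
111^16 = (111^8)^2 ≡ 1436^2 = 2062096 ≡ 1109 (mod 1619)
111^25 = 111^16 · 111^8 · 111^1 ≡ 1109 · 1436 · 111 ≡ 1268 (mod 1619).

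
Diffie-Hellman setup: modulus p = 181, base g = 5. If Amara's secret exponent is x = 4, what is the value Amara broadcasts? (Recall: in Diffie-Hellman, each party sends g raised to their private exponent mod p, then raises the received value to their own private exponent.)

82

Public value = 5^4 (mod 181).
5^1 ≡ 5 (mod 181)
5^2 = (5^1)^2 ≡ 5^2 = 25 ≡ 25 (mod 181)
5^4 = (5^2)^2 ≡ 25^2 = 625 ≡ 82 (mod 181)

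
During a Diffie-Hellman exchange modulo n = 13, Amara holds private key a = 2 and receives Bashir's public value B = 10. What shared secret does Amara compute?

9

Shared key K = 10^2 mod 13.
10^1 ≡ 10 (mod 13)
10^2 = (10^1)^2 ≡ 10^2 = 100 ≡ 9 (mod 13)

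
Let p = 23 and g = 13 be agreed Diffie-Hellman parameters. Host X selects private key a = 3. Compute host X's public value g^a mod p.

12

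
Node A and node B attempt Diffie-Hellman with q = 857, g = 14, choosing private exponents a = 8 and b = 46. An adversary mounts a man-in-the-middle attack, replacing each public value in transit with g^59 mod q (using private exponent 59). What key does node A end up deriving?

195

Node A receives an adversary's public value M = 14^59 mod 857 instead of the honest one.
14^1 ≡ 14 (mod 857)
14^2 = (14^1)^2 ≡ 14^2 = 196 ≡ 196 (mod 857)
14^4 = (14^2)^2 ≡ 196^2 = 38416 ≡ 708 (mod 857)
14^8 = (14^4)^2 ≡ 708^2 = 501264 ≡ 776 (mod 857)
14^16 = (14^8)^2 ≡ 776^2 = 602176 ≡ 562 (mod 857)
14^32 = (14^16)^2 ≡ 562^2 = 315844 ≡ 468 (mod 857)
14^59 = 14^32 · 14^16 · 14^8 · 14^2 · 14^1 ≡ 468 · 562 · 776 · 196 · 14 ≡ 130 (mod 857).
So M = 130. Node A computes K = M^8 mod 857.
130^1 ≡ 130 (mod 857)
130^2 = (130^1)^2 ≡ 130^2 = 16900 ≡ 617 (mod 857)
130^4 = (130^2)^2 ≡ 617^2 = 380689 ≡ 181 (mod 857)
130^8 = (130^4)^2 ≡ 181^2 = 32761 ≡ 195 (mod 857)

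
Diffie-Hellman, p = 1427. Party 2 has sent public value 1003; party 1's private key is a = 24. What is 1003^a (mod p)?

Shared key K = 1003^24 mod 1427.
1003^1 ≡ 1003 (mod 1427)
1003^2 = (1003^1)^2 ≡ 1003^2 = 1006009 ≡ 1401 (mod 1427)
1003^4 = (1003^2)^2 ≡ 1401^2 = 1962801 ≡ 676 (mod 1427)
1003^8 = (1003^4)^2 ≡ 676^2 = 456976 ≡ 336 (mod 1427)
1003^16 = (1003^8)^2 ≡ 336^2 = 112896 ≡ 163 (mod 1427)
1003^24 = 1003^16 · 1003^8 ≡ 163 · 336 ≡ 542 (mod 1427).

542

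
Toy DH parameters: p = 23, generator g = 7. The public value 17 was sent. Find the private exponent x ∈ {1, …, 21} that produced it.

5

Try successive powers of 7 modulo 23:
7^1 ≡ 7
7^2 ≡ 3
7^3 ≡ 21
7^4 ≡ 9
7^5 ≡ 17
Found: x = 5.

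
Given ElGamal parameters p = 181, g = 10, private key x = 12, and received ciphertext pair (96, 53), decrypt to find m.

164

Shared mask s = c₁^x mod p = 96^12 mod 181.
96^1 ≡ 96 (mod 181)
96^2 = (96^1)^2 ≡ 96^2 = 9216 ≡ 166 (mod 181)
96^4 = (96^2)^2 ≡ 166^2 = 27556 ≡ 44 (mod 181)
96^8 = (96^4)^2 ≡ 44^2 = 1936 ≡ 126 (mod 181)
96^12 = 96^8 · 96^4 ≡ 126 · 44 ≡ 114 (mod 181).
So s = 114; s⁻¹ ≡ 27 (mod 181).
m = c₂ · s⁻¹ mod 181 = 53 · 27 mod 181 = 164.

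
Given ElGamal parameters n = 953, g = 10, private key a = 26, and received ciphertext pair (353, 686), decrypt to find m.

155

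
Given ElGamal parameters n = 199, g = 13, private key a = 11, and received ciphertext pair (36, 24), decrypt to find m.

Shared mask s = c₁^a mod n = 36^11 mod 199.
36^1 ≡ 36 (mod 199)
36^2 = (36^1)^2 ≡ 36^2 = 1296 ≡ 102 (mod 199)
36^4 = (36^2)^2 ≡ 102^2 = 10404 ≡ 56 (mod 199)
36^8 = (36^4)^2 ≡ 56^2 = 3136 ≡ 151 (mod 199)
36^11 = 36^8 · 36^2 · 36^1 ≡ 151 · 102 · 36 ≡ 58 (mod 199).
So s = 58; s⁻¹ ≡ 175 (mod 199).
m = c₂ · s⁻¹ mod 199 = 24 · 175 mod 199 = 21.

21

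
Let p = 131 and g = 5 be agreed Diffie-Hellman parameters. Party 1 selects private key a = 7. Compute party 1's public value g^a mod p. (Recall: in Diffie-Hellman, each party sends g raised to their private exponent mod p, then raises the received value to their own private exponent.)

49

Public value = 5^7 mod 131.
5^1 ≡ 5 (mod 131)
5^2 = (5^1)^2 ≡ 5^2 = 25 ≡ 25 (mod 131)
5^4 = (5^2)^2 ≡ 25^2 = 625 ≡ 101 (mod 131)
5^7 = 5^4 · 5^2 · 5^1 ≡ 101 · 25 · 5 ≡ 49 (mod 131).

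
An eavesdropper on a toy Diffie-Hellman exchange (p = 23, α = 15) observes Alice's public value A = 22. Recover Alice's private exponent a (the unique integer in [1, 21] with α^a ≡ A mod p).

11

Try successive powers of 15 modulo 23:
15^1 ≡ 15
15^2 ≡ 18
15^3 ≡ 17
15^4 ≡ 2
15^5 ≡ 7
15^6 ≡ 13
15^7 ≡ 11
15^8 ≡ 4
15^9 ≡ 14
15^10 ≡ 3
15^11 ≡ 22
Found: a = 11.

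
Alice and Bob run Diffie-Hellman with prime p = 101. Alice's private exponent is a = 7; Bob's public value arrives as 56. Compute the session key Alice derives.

31

Shared key K = 56^7 mod 101.
56^1 ≡ 56 (mod 101)
56^2 = (56^1)^2 ≡ 56^2 = 3136 ≡ 5 (mod 101)
56^4 = (56^2)^2 ≡ 5^2 = 25 ≡ 25 (mod 101)
56^7 = 56^4 · 56^2 · 56^1 ≡ 25 · 5 · 56 ≡ 31 (mod 101).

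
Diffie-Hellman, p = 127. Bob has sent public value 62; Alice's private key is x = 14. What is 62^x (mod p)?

Shared key K = 62^14 mod 127.
62^1 ≡ 62 (mod 127)
62^2 = (62^1)^2 ≡ 62^2 = 3844 ≡ 34 (mod 127)
62^4 = (62^2)^2 ≡ 34^2 = 1156 ≡ 13 (mod 127)
62^8 = (62^4)^2 ≡ 13^2 = 169 ≡ 42 (mod 127)
62^14 = 62^8 · 62^4 · 62^2 ≡ 42 · 13 · 34 ≡ 22 (mod 127).

22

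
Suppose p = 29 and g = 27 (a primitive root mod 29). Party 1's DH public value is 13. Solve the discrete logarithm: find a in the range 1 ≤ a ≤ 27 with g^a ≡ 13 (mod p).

Try successive powers of 27 modulo 29:
27^1 ≡ 27
27^2 ≡ 4
27^3 ≡ 21
27^4 ≡ 16
27^5 ≡ 26
27^6 ≡ 6
27^7 ≡ 17
27^8 ≡ 24
27^9 ≡ 10
27^10 ≡ 9
27^11 ≡ 11
27^12 ≡ 7
27^13 ≡ 15
27^14 ≡ 28
27^15 ≡ 2
27^16 ≡ 25
27^17 ≡ 8
27^18 ≡ 13
Found: a = 18.

18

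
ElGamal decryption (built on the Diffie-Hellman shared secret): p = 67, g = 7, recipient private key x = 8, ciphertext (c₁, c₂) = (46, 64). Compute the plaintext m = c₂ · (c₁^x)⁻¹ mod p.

35

Shared mask s = c₁^x mod p = 46^8 mod 67.
46^1 ≡ 46 (mod 67)
46^2 = (46^1)^2 ≡ 46^2 = 2116 ≡ 39 (mod 67)
46^4 = (46^2)^2 ≡ 39^2 = 1521 ≡ 47 (mod 67)
46^8 = (46^4)^2 ≡ 47^2 = 2209 ≡ 65 (mod 67)
So s = 65; s⁻¹ ≡ 33 (mod 67).
m = c₂ · s⁻¹ mod 67 = 64 · 33 mod 67 = 35.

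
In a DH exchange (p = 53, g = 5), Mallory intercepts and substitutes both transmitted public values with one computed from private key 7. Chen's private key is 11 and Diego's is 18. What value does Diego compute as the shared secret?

Diego receives Mallory's public value M = 5^7 mod 53 instead of the honest one.
5^1 ≡ 5 (mod 53)
5^2 = (5^1)^2 ≡ 5^2 = 25 ≡ 25 (mod 53)
5^4 = (5^2)^2 ≡ 25^2 = 625 ≡ 42 (mod 53)
5^7 = 5^4 · 5^2 · 5^1 ≡ 42 · 25 · 5 ≡ 3 (mod 53).
So M = 3. Diego computes K = M^18 mod 53.
3^1 ≡ 3 (mod 53)
3^2 = (3^1)^2 ≡ 3^2 = 9 ≡ 9 (mod 53)
3^4 = (3^2)^2 ≡ 9^2 = 81 ≡ 28 (mod 53)
3^8 = (3^4)^2 ≡ 28^2 = 784 ≡ 42 (mod 53)
3^16 = (3^8)^2 ≡ 42^2 = 1764 ≡ 15 (mod 53)
3^18 = 3^16 · 3^2 ≡ 15 · 9 ≡ 29 (mod 53).

29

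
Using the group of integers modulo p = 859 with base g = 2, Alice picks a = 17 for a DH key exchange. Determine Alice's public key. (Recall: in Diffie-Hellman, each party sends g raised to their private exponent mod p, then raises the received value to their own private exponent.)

504

Public value = 2^17 mod 859.
2^1 ≡ 2 (mod 859)
2^2 = (2^1)^2 ≡ 2^2 = 4 ≡ 4 (mod 859)
2^4 = (2^2)^2 ≡ 4^2 = 16 ≡ 16 (mod 859)
2^8 = (2^4)^2 ≡ 16^2 = 256 ≡ 256 (mod 859)
2^16 = (2^8)^2 ≡ 256^2 = 65536 ≡ 252 (mod 859)
2^17 = 2^16 · 2^1 ≡ 252 · 2 ≡ 504 (mod 859).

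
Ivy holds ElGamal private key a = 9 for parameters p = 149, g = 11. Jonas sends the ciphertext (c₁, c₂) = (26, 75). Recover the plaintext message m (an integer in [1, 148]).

Shared mask s = c₁^a mod p = 26^9 mod 149.
26^1 ≡ 26 (mod 149)
26^2 = (26^1)^2 ≡ 26^2 = 676 ≡ 80 (mod 149)
26^4 = (26^2)^2 ≡ 80^2 = 6400 ≡ 142 (mod 149)
26^8 = (26^4)^2 ≡ 142^2 = 20164 ≡ 49 (mod 149)
26^9 = 26^8 · 26^1 ≡ 49 · 26 ≡ 82 (mod 149).
So s = 82; s⁻¹ ≡ 20 (mod 149).
m = c₂ · s⁻¹ mod 149 = 75 · 20 mod 149 = 10.

10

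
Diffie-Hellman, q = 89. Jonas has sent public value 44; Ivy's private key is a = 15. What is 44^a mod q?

Shared key K = 44^15 mod 89.
44^1 ≡ 44 (mod 89)
44^2 = (44^1)^2 ≡ 44^2 = 1936 ≡ 67 (mod 89)
44^4 = (44^2)^2 ≡ 67^2 = 4489 ≡ 39 (mod 89)
44^8 = (44^4)^2 ≡ 39^2 = 1521 ≡ 8 (mod 89)
44^15 = 44^8 · 44^4 · 44^2 · 44^1 ≡ 8 · 39 · 67 · 44 ≡ 50 (mod 89).

50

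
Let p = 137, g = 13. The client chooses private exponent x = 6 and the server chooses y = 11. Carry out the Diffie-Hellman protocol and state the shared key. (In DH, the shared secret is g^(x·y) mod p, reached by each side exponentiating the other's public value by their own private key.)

The server sends B = g^y mod p = 13^11 mod 137.
13^1 ≡ 13 (mod 137)
13^2 = (13^1)^2 ≡ 13^2 = 169 ≡ 32 (mod 137)
13^4 = (13^2)^2 ≡ 32^2 = 1024 ≡ 65 (mod 137)
13^8 = (13^4)^2 ≡ 65^2 = 4225 ≡ 115 (mod 137)
13^11 = 13^8 · 13^2 · 13^1 ≡ 115 · 32 · 13 ≡ 27 (mod 137).
So B = 27. The client then computes K = B^x mod p = 27^6 mod 137.
27^1 ≡ 27 (mod 137)
27^2 = (27^1)^2 ≡ 27^2 = 729 ≡ 44 (mod 137)
27^4 = (27^2)^2 ≡ 44^2 = 1936 ≡ 18 (mod 137)
27^6 = 27^4 · 27^2 ≡ 18 · 44 ≡ 107 (mod 137).

107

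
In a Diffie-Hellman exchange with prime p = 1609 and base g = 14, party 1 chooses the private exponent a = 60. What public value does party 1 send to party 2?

1059

Public value = 14^60 (mod 1609).
14^1 ≡ 14 (mod 1609)
14^2 = (14^1)^2 ≡ 14^2 = 196 ≡ 196 (mod 1609)
14^4 = (14^2)^2 ≡ 196^2 = 38416 ≡ 1409 (mod 1609)
14^8 = (14^4)^2 ≡ 1409^2 = 1985281 ≡ 1384 (mod 1609)
14^16 = (14^8)^2 ≡ 1384^2 = 1915456 ≡ 746 (mod 1609)
14^32 = (14^16)^2 ≡ 746^2 = 556516 ≡ 1411 (mod 1609)
14^60 = 14^32 · 14^16 · 14^8 · 14^4 ≡ 1411 · 746 · 1384 · 1409 ≡ 1059 (mod 1609).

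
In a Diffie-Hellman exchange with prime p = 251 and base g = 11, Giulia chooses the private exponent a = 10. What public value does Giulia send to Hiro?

Public value = 11^10 mod 251.
11^1 ≡ 11 (mod 251)
11^2 = (11^1)^2 ≡ 11^2 = 121 ≡ 121 (mod 251)
11^4 = (11^2)^2 ≡ 121^2 = 14641 ≡ 83 (mod 251)
11^8 = (11^4)^2 ≡ 83^2 = 6889 ≡ 112 (mod 251)
11^10 = 11^8 · 11^2 ≡ 112 · 121 ≡ 249 (mod 251).

249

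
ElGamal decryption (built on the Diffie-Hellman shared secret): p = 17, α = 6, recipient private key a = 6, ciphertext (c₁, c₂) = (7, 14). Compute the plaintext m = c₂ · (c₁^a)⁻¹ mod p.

11

Shared mask s = c₁^a mod p = 7^6 mod 17.
7^1 ≡ 7 (mod 17)
7^2 = (7^1)^2 ≡ 7^2 = 49 ≡ 15 (mod 17)
7^4 = (7^2)^2 ≡ 15^2 = 225 ≡ 4 (mod 17)
7^6 = 7^4 · 7^2 ≡ 4 · 15 ≡ 9 (mod 17).
So s = 9; s⁻¹ ≡ 2 (mod 17).
m = c₂ · s⁻¹ mod 17 = 14 · 2 mod 17 = 11.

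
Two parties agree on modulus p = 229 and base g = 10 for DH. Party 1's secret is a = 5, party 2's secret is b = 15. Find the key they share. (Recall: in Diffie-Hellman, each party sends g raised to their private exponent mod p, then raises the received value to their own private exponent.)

101

Party 2 sends B = g^b mod p = 10^15 mod 229.
10^1 ≡ 10 (mod 229)
10^2 = (10^1)^2 ≡ 10^2 = 100 ≡ 100 (mod 229)
10^4 = (10^2)^2 ≡ 100^2 = 10000 ≡ 153 (mod 229)
10^8 = (10^4)^2 ≡ 153^2 = 23409 ≡ 51 (mod 229)
10^15 = 10^8 · 10^4 · 10^2 · 10^1 ≡ 51 · 153 · 100 · 10 ≡ 54 (mod 229).
So B = 54. Party 1 then computes K = B^a mod p = 54^5 mod 229.
54^1 ≡ 54 (mod 229)
54^2 = (54^1)^2 ≡ 54^2 = 2916 ≡ 168 (mod 229)
54^4 = (54^2)^2 ≡ 168^2 = 28224 ≡ 57 (mod 229)
54^5 = 54^4 · 54^1 ≡ 57 · 54 ≡ 101 (mod 229).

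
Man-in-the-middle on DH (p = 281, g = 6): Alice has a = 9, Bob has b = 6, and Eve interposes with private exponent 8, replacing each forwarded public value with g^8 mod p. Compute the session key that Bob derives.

249

Bob receives Eve's public value M = 6^8 mod 281 instead of the honest one.
6^1 ≡ 6 (mod 281)
6^2 = (6^1)^2 ≡ 6^2 = 36 ≡ 36 (mod 281)
6^4 = (6^2)^2 ≡ 36^2 = 1296 ≡ 172 (mod 281)
6^8 = (6^4)^2 ≡ 172^2 = 29584 ≡ 79 (mod 281)
So M = 79. Bob computes K = M^6 mod 281.
79^1 ≡ 79 (mod 281)
79^2 = (79^1)^2 ≡ 79^2 = 6241 ≡ 59 (mod 281)
79^4 = (79^2)^2 ≡ 59^2 = 3481 ≡ 109 (mod 281)
79^6 = 79^4 · 79^2 ≡ 109 · 59 ≡ 249 (mod 281).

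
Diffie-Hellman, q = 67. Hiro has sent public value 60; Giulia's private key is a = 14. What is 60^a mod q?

39

Shared key K = 60^14 mod 67.
60^1 ≡ 60 (mod 67)
60^2 = (60^1)^2 ≡ 60^2 = 3600 ≡ 49 (mod 67)
60^4 = (60^2)^2 ≡ 49^2 = 2401 ≡ 56 (mod 67)
60^8 = (60^4)^2 ≡ 56^2 = 3136 ≡ 54 (mod 67)
60^14 = 60^8 · 60^4 · 60^2 ≡ 54 · 56 · 49 ≡ 39 (mod 67).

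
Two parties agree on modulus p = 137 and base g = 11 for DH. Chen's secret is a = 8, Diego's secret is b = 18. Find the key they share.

Diego sends B = g^b mod p = 11^18 mod 137.
11^1 ≡ 11 (mod 137)
11^2 = (11^1)^2 ≡ 11^2 = 121 ≡ 121 (mod 137)
11^4 = (11^2)^2 ≡ 121^2 = 14641 ≡ 119 (mod 137)
11^8 = (11^4)^2 ≡ 119^2 = 14161 ≡ 50 (mod 137)
11^16 = (11^8)^2 ≡ 50^2 = 2500 ≡ 34 (mod 137)
11^18 = 11^16 · 11^2 ≡ 34 · 121 ≡ 4 (mod 137).
So B = 4. Chen then computes K = B^a mod p = 4^8 mod 137.
4^1 ≡ 4 (mod 137)
4^2 = (4^1)^2 ≡ 4^2 = 16 ≡ 16 (mod 137)
4^4 = (4^2)^2 ≡ 16^2 = 256 ≡ 119 (mod 137)
4^8 = (4^4)^2 ≡ 119^2 = 14161 ≡ 50 (mod 137)

50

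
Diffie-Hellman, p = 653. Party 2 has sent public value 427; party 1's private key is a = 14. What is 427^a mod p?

Shared key K = 427^14 mod 653.
427^1 ≡ 427 (mod 653)
427^2 = (427^1)^2 ≡ 427^2 = 182329 ≡ 142 (mod 653)
427^4 = (427^2)^2 ≡ 142^2 = 20164 ≡ 574 (mod 653)
427^8 = (427^4)^2 ≡ 574^2 = 329476 ≡ 364 (mod 653)
427^14 = 427^8 · 427^4 · 427^2 ≡ 364 · 574 · 142 ≡ 510 (mod 653).

510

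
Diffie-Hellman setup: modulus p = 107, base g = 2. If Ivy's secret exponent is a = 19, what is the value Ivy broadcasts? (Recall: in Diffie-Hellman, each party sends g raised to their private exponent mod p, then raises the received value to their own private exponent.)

Public value = 2^19 (mod 107).
2^1 ≡ 2 (mod 107)
2^2 = (2^1)^2 ≡ 2^2 = 4 ≡ 4 (mod 107)
2^4 = (2^2)^2 ≡ 4^2 = 16 ≡ 16 (mod 107)
2^8 = (2^4)^2 ≡ 16^2 = 256 ≡ 42 (mod 107)
2^16 = (2^8)^2 ≡ 42^2 = 1764 ≡ 52 (mod 107)
2^19 = 2^16 · 2^2 · 2^1 ≡ 52 · 4 · 2 ≡ 95 (mod 107).

95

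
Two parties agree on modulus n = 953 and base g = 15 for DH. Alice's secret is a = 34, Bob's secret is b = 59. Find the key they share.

879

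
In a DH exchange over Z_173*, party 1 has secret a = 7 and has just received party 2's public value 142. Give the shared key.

Shared key K = 142^7 mod 173.
142^1 ≡ 142 (mod 173)
142^2 = (142^1)^2 ≡ 142^2 = 20164 ≡ 96 (mod 173)
142^4 = (142^2)^2 ≡ 96^2 = 9216 ≡ 47 (mod 173)
142^7 = 142^4 · 142^2 · 142^1 ≡ 47 · 96 · 142 ≡ 85 (mod 173).

85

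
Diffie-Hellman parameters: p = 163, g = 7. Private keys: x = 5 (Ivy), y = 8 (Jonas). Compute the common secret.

16

Ivy sends A = g^x mod p = 7^5 mod 163.
7^1 ≡ 7 (mod 163)
7^2 = (7^1)^2 ≡ 7^2 = 49 ≡ 49 (mod 163)
7^4 = (7^2)^2 ≡ 49^2 = 2401 ≡ 119 (mod 163)
7^5 = 7^4 · 7^1 ≡ 119 · 7 ≡ 18 (mod 163).
So A = 18. Jonas then computes K = A^y mod p = 18^8 mod 163.
18^1 ≡ 18 (mod 163)
18^2 = (18^1)^2 ≡ 18^2 = 324 ≡ 161 (mod 163)
18^4 = (18^2)^2 ≡ 161^2 = 25921 ≡ 4 (mod 163)
18^8 = (18^4)^2 ≡ 4^2 = 16 ≡ 16 (mod 163)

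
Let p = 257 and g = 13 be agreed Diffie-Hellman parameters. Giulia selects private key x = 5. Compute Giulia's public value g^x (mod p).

185

Public value = 13^5 (mod 257).
13^1 ≡ 13 (mod 257)
13^2 = (13^1)^2 ≡ 13^2 = 169 ≡ 169 (mod 257)
13^4 = (13^2)^2 ≡ 169^2 = 28561 ≡ 34 (mod 257)
13^5 = 13^4 · 13^1 ≡ 34 · 13 ≡ 185 (mod 257).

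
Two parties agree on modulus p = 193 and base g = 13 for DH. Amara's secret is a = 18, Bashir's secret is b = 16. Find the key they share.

Amara sends A = g^a mod p = 13^18 mod 193.
13^1 ≡ 13 (mod 193)
13^2 = (13^1)^2 ≡ 13^2 = 169 ≡ 169 (mod 193)
13^4 = (13^2)^2 ≡ 169^2 = 28561 ≡ 190 (mod 193)
13^8 = (13^4)^2 ≡ 190^2 = 36100 ≡ 9 (mod 193)
13^16 = (13^8)^2 ≡ 9^2 = 81 ≡ 81 (mod 193)
13^18 = 13^16 · 13^2 ≡ 81 · 169 ≡ 179 (mod 193).
So A = 179. Bashir then computes K = A^b mod p = 179^16 mod 193.
179^1 ≡ 179 (mod 193)
179^2 = (179^1)^2 ≡ 179^2 = 32041 ≡ 3 (mod 193)
179^4 = (179^2)^2 ≡ 3^2 = 9 ≡ 9 (mod 193)
179^8 = (179^4)^2 ≡ 9^2 = 81 ≡ 81 (mod 193)
179^16 = (179^8)^2 ≡ 81^2 = 6561 ≡ 192 (mod 193)

192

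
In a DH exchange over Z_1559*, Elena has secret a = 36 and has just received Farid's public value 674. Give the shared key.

Shared key K = 674^36 mod 1559.
674^1 ≡ 674 (mod 1559)
674^2 = (674^1)^2 ≡ 674^2 = 454276 ≡ 607 (mod 1559)
674^4 = (674^2)^2 ≡ 607^2 = 368449 ≡ 525 (mod 1559)
674^8 = (674^4)^2 ≡ 525^2 = 275625 ≡ 1241 (mod 1559)
674^16 = (674^8)^2 ≡ 1241^2 = 1540081 ≡ 1348 (mod 1559)
674^32 = (674^16)^2 ≡ 1348^2 = 1817104 ≡ 869 (mod 1559)
674^36 = 674^32 · 674^4 ≡ 869 · 525 ≡ 997 (mod 1559).

997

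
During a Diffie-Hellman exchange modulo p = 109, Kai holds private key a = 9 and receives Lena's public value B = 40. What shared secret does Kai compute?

8

Shared key K = 40^9 mod 109.
40^1 ≡ 40 (mod 109)
40^2 = (40^1)^2 ≡ 40^2 = 1600 ≡ 74 (mod 109)
40^4 = (40^2)^2 ≡ 74^2 = 5476 ≡ 26 (mod 109)
40^8 = (40^4)^2 ≡ 26^2 = 676 ≡ 22 (mod 109)
40^9 = 40^8 · 40^1 ≡ 22 · 40 ≡ 8 (mod 109).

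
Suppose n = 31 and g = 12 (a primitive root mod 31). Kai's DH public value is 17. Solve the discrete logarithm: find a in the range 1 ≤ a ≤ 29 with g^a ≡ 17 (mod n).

Try successive powers of 12 modulo 31:
12^1 ≡ 12
12^2 ≡ 20
12^3 ≡ 23
12^4 ≡ 28
12^5 ≡ 26
12^6 ≡ 2
12^7 ≡ 24
12^8 ≡ 9
12^9 ≡ 15
12^10 ≡ 25
12^11 ≡ 21
12^12 ≡ 4
12^13 ≡ 17
Found: a = 13.

13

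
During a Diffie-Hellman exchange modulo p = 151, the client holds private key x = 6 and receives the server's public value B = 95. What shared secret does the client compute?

Shared key K = 95^6 mod 151.
95^1 ≡ 95 (mod 151)
95^2 = (95^1)^2 ≡ 95^2 = 9025 ≡ 116 (mod 151)
95^4 = (95^2)^2 ≡ 116^2 = 13456 ≡ 17 (mod 151)
95^6 = 95^4 · 95^2 ≡ 17 · 116 ≡ 9 (mod 151).

9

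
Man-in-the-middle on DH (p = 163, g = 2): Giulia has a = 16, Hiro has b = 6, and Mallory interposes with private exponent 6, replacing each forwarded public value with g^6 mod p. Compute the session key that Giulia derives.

158

Giulia receives Mallory's public value M = 2^6 mod 163 instead of the honest one.
2^1 ≡ 2 (mod 163)
2^2 = (2^1)^2 ≡ 2^2 = 4 ≡ 4 (mod 163)
2^4 = (2^2)^2 ≡ 4^2 = 16 ≡ 16 (mod 163)
2^6 = 2^4 · 2^2 ≡ 16 · 4 ≡ 64 (mod 163).
So M = 64. Giulia computes K = M^16 mod 163.
64^1 ≡ 64 (mod 163)
64^2 = (64^1)^2 ≡ 64^2 = 4096 ≡ 21 (mod 163)
64^4 = (64^2)^2 ≡ 21^2 = 441 ≡ 115 (mod 163)
64^8 = (64^4)^2 ≡ 115^2 = 13225 ≡ 22 (mod 163)
64^16 = (64^8)^2 ≡ 22^2 = 484 ≡ 158 (mod 163)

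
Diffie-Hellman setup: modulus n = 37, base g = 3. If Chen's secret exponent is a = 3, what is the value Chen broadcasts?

Public value = 3^3 (mod 37).
3^1 ≡ 3 (mod 37)
3^2 = (3^1)^2 ≡ 3^2 = 9 ≡ 9 (mod 37)
3^3 = 3^2 · 3^1 ≡ 9 · 3 ≡ 27 (mod 37).

27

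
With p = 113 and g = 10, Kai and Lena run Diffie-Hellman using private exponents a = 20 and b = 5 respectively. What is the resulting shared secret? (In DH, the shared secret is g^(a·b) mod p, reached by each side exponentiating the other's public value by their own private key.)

105

Lena sends B = g^b mod p = 10^5 mod 113.
10^1 ≡ 10 (mod 113)
10^2 = (10^1)^2 ≡ 10^2 = 100 ≡ 100 (mod 113)
10^4 = (10^2)^2 ≡ 100^2 = 10000 ≡ 56 (mod 113)
10^5 = 10^4 · 10^1 ≡ 56 · 10 ≡ 108 (mod 113).
So B = 108. Kai then computes K = B^a mod p = 108^20 mod 113.
108^1 ≡ 108 (mod 113)
108^2 = (108^1)^2 ≡ 108^2 = 11664 ≡ 25 (mod 113)
108^4 = (108^2)^2 ≡ 25^2 = 625 ≡ 60 (mod 113)
108^8 = (108^4)^2 ≡ 60^2 = 3600 ≡ 97 (mod 113)
108^16 = (108^8)^2 ≡ 97^2 = 9409 ≡ 30 (mod 113)
108^20 = 108^16 · 108^4 ≡ 30 · 60 ≡ 105 (mod 113).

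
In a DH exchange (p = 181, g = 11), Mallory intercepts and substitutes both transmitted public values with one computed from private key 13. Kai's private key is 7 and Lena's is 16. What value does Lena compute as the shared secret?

144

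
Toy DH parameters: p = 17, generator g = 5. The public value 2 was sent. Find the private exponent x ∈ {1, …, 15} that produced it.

Try successive powers of 5 modulo 17:
5^1 ≡ 5
5^2 ≡ 8
5^3 ≡ 6
5^4 ≡ 13
5^5 ≡ 14
5^6 ≡ 2
Found: x = 6.

6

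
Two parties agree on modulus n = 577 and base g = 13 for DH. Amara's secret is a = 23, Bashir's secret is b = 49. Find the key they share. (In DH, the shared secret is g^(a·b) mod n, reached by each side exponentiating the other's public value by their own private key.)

360

Amara sends A = g^a mod n = 13^23 mod 577.
13^1 ≡ 13 (mod 577)
13^2 = (13^1)^2 ≡ 13^2 = 169 ≡ 169 (mod 577)
13^4 = (13^2)^2 ≡ 169^2 = 28561 ≡ 288 (mod 577)
13^8 = (13^4)^2 ≡ 288^2 = 82944 ≡ 433 (mod 577)
13^16 = (13^8)^2 ≡ 433^2 = 187489 ≡ 541 (mod 577)
13^23 = 13^16 · 13^4 · 13^2 · 13^1 ≡ 541 · 288 · 169 · 13 ≡ 310 (mod 577).
So A = 310. Bashir then computes K = A^b mod n = 310^49 mod 577.
310^1 ≡ 310 (mod 577)
310^2 = (310^1)^2 ≡ 310^2 = 96100 ≡ 318 (mod 577)
310^4 = (310^2)^2 ≡ 318^2 = 101124 ≡ 149 (mod 577)
310^8 = (310^4)^2 ≡ 149^2 = 22201 ≡ 275 (mod 577)
310^16 = (310^8)^2 ≡ 275^2 = 75625 ≡ 38 (mod 577)
310^32 = (310^16)^2 ≡ 38^2 = 1444 ≡ 290 (mod 577)
310^49 = 310^32 · 310^16 · 310^1 ≡ 290 · 38 · 310 ≡ 360 (mod 577).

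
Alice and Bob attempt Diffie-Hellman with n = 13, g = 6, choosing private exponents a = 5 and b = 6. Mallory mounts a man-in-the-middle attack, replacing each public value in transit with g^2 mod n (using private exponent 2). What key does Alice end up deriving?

Alice receives Mallory's public value M = 6^2 mod 13 instead of the honest one.
6^1 ≡ 6 (mod 13)
6^2 = (6^1)^2 ≡ 6^2 = 36 ≡ 10 (mod 13)
So M = 10. Alice computes K = M^5 mod 13.
10^1 ≡ 10 (mod 13)
10^2 = (10^1)^2 ≡ 10^2 = 100 ≡ 9 (mod 13)
10^4 = (10^2)^2 ≡ 9^2 = 81 ≡ 3 (mod 13)
10^5 = 10^4 · 10^1 ≡ 3 · 10 ≡ 4 (mod 13).

4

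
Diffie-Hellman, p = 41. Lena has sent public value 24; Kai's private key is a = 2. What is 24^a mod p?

Shared key K = 24^2 mod 41.
24^1 ≡ 24 (mod 41)
24^2 = (24^1)^2 ≡ 24^2 = 576 ≡ 2 (mod 41)

2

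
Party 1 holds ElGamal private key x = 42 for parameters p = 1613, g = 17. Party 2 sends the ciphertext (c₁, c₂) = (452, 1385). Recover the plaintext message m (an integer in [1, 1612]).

892

Shared mask s = c₁^x mod p = 452^42 mod 1613.
452^1 ≡ 452 (mod 1613)
452^2 = (452^1)^2 ≡ 452^2 = 204304 ≡ 1066 (mod 1613)
452^4 = (452^2)^2 ≡ 1066^2 = 1136356 ≡ 804 (mod 1613)
452^8 = (452^4)^2 ≡ 804^2 = 646416 ≡ 1216 (mod 1613)
452^16 = (452^8)^2 ≡ 1216^2 = 1478656 ≡ 1148 (mod 1613)
452^32 = (452^16)^2 ≡ 1148^2 = 1317904 ≡ 83 (mod 1613)
452^42 = 452^32 · 452^8 · 452^2 ≡ 83 · 1216 · 1066 ≡ 535 (mod 1613).
So s = 535; s⁻¹ ≡ 1411 (mod 1613).
m = c₂ · s⁻¹ mod 1613 = 1385 · 1411 mod 1613 = 892.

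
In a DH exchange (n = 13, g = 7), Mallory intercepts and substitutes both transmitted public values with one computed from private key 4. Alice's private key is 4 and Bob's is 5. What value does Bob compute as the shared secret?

Bob receives Mallory's public value M = 7^4 mod 13 instead of the honest one.
7^1 ≡ 7 (mod 13)
7^2 = (7^1)^2 ≡ 7^2 = 49 ≡ 10 (mod 13)
7^4 = (7^2)^2 ≡ 10^2 = 100 ≡ 9 (mod 13)
So M = 9. Bob computes K = M^5 mod 13.
9^1 ≡ 9 (mod 13)
9^2 = (9^1)^2 ≡ 9^2 = 81 ≡ 3 (mod 13)
9^4 = (9^2)^2 ≡ 3^2 = 9 ≡ 9 (mod 13)
9^5 = 9^4 · 9^1 ≡ 9 · 9 ≡ 3 (mod 13).

3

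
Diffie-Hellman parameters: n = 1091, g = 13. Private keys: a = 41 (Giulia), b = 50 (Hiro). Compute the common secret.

Giulia sends A = g^a mod n = 13^41 mod 1091.
13^1 ≡ 13 (mod 1091)
13^2 = (13^1)^2 ≡ 13^2 = 169 ≡ 169 (mod 1091)
13^4 = (13^2)^2 ≡ 169^2 = 28561 ≡ 195 (mod 1091)
13^8 = (13^4)^2 ≡ 195^2 = 38025 ≡ 931 (mod 1091)
13^16 = (13^8)^2 ≡ 931^2 = 866761 ≡ 507 (mod 1091)
13^32 = (13^16)^2 ≡ 507^2 = 257049 ≡ 664 (mod 1091)
13^41 = 13^32 · 13^8 · 13^1 ≡ 664 · 931 · 13 ≡ 86 (mod 1091).
So A = 86. Hiro then computes K = A^b mod n = 86^50 mod 1091.
86^1 ≡ 86 (mod 1091)
86^2 = (86^1)^2 ≡ 86^2 = 7396 ≡ 850 (mod 1091)
86^4 = (86^2)^2 ≡ 850^2 = 722500 ≡ 258 (mod 1091)
86^8 = (86^4)^2 ≡ 258^2 = 66564 ≡ 13 (mod 1091)
86^16 = (86^8)^2 ≡ 13^2 = 169 ≡ 169 (mod 1091)
86^32 = (86^16)^2 ≡ 169^2 = 28561 ≡ 195 (mod 1091)
86^50 = 86^32 · 86^16 · 86^2 ≡ 195 · 169 · 850 ≡ 325 (mod 1091).

325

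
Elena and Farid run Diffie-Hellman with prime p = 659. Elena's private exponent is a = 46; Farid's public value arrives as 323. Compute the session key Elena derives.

304

Shared key K = 323^46 mod 659.
323^1 ≡ 323 (mod 659)
323^2 = (323^1)^2 ≡ 323^2 = 104329 ≡ 207 (mod 659)
323^4 = (323^2)^2 ≡ 207^2 = 42849 ≡ 14 (mod 659)
323^8 = (323^4)^2 ≡ 14^2 = 196 ≡ 196 (mod 659)
323^16 = (323^8)^2 ≡ 196^2 = 38416 ≡ 194 (mod 659)
323^32 = (323^16)^2 ≡ 194^2 = 37636 ≡ 73 (mod 659)
323^46 = 323^32 · 323^8 · 323^4 · 323^2 ≡ 73 · 196 · 14 · 207 ≡ 304 (mod 659).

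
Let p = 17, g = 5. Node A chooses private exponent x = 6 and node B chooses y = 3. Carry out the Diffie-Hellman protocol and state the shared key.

8

Node A sends A = g^x mod p = 5^6 mod 17.
5^1 ≡ 5 (mod 17)
5^2 = (5^1)^2 ≡ 5^2 = 25 ≡ 8 (mod 17)
5^4 = (5^2)^2 ≡ 8^2 = 64 ≡ 13 (mod 17)
5^6 = 5^4 · 5^2 ≡ 13 · 8 ≡ 2 (mod 17).
So A = 2. Node B then computes K = A^y mod p = 2^3 mod 17.
2^1 ≡ 2 (mod 17)
2^2 = (2^1)^2 ≡ 2^2 = 4 ≡ 4 (mod 17)
2^3 = 2^2 · 2^1 ≡ 4 · 2 ≡ 8 (mod 17).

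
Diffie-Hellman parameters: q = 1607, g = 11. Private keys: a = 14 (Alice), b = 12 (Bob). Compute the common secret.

Alice sends A = g^a mod q = 11^14 mod 1607.
11^1 ≡ 11 (mod 1607)
11^2 = (11^1)^2 ≡ 11^2 = 121 ≡ 121 (mod 1607)
11^4 = (11^2)^2 ≡ 121^2 = 14641 ≡ 178 (mod 1607)
11^8 = (11^4)^2 ≡ 178^2 = 31684 ≡ 1151 (mod 1607)
11^14 = 11^8 · 11^4 · 11^2 ≡ 1151 · 178 · 121 ≡ 656 (mod 1607).
So A = 656. Bob then computes K = A^b mod q = 656^12 mod 1607.
656^1 ≡ 656 (mod 1607)
656^2 = (656^1)^2 ≡ 656^2 = 430336 ≡ 1267 (mod 1607)
656^4 = (656^2)^2 ≡ 1267^2 = 1605289 ≡ 1503 (mod 1607)
656^8 = (656^4)^2 ≡ 1503^2 = 2259009 ≡ 1174 (mod 1607)
656^12 = 656^8 · 656^4 ≡ 1174 · 1503 ≡ 36 (mod 1607).

36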